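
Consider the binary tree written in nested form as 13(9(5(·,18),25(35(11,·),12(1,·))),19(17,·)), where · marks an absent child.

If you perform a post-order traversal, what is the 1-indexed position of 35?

4

Post-order visits the left subtree, then the right subtree, then the node.
At 13: go left to 9.
  At 9: go left to 5.
    At 5: no left child.
    At 5: go right to 18.
      18 is a leaf — visit 18.
    Visit 5.
  At 9: go right to 25.
    At 25: go left to 35.
      At 35: go left to 11.
        11 is a leaf — visit 11.
      At 35: no right child.
      Visit 35.
    At 25: go right to 12.
      At 12: go left to 1.
        1 is a leaf — visit 1.
      At 12: no right child.
      Visit 12.
    Visit 25.
  Visit 9.
At 13: go right to 19.
  At 19: go left to 17.
    17 is a leaf — visit 17.
  At 19: no right child.
  Visit 19.
Visit 13.
Full post-order sequence: 18, 5, 11, 35, 1, 12, 25, 9, 17, 19, 13.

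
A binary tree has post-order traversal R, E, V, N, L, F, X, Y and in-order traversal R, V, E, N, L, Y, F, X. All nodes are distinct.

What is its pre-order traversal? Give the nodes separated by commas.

The last element of post-order is the root; it splits in-order into left and right subtrees.
Root Y: left subtree has 5 nodes {R, V, E, N, L}, right has 2 {F, X}.
  Root L: left subtree has 4 nodes {R, V, E, N}, right has 0 { }.
    Root N: left subtree has 3 nodes {R, V, E}, right has 0 { }.
      Root V: left subtree has 1 node {R}, right has 1 {E}.
  Root X: left subtree has 1 node {F}, right has 0 { }.

Y, L, N, V, R, E, X, F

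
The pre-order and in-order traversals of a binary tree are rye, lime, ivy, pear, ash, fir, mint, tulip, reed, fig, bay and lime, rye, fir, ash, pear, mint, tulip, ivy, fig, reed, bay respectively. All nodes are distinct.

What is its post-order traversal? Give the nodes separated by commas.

The first element of pre-order is the root; it splits in-order into left and right subtrees.
Root rye: left subtree has 1 node {lime}, right has 9 {fir, ash, pear, mint, tulip, ivy, fig, reed, bay}.
  Root ivy: left subtree has 5 nodes {fir, ash, pear, mint, tulip}, right has 3 {fig, reed, bay}.
    Root pear: left subtree has 2 nodes {fir, ash}, right has 2 {mint, tulip}.
      Root ash: left subtree has 1 node {fir}, right has 0 { }.
      Root mint: left subtree has 0 nodes { }, right has 1 {tulip}.
    Root reed: left subtree has 1 node {fig}, right has 1 {bay}.

lime, fir, ash, tulip, mint, pear, fig, bay, reed, ivy, rye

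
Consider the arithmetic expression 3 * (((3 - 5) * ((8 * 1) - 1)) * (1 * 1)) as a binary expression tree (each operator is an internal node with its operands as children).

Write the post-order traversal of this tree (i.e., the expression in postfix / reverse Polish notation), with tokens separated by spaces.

Post-order on an expression tree gives postfix notation: for each operator, emit left operand, right operand, then the operator.

3 3 5 - 8 1 * 1 - * 1 1 * * *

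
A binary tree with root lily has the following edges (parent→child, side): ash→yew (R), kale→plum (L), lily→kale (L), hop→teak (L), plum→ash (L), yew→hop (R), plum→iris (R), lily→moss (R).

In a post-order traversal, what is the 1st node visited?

teak

Post-order visits the left subtree, then the right subtree, then the node.
At lily: go left to kale.
  At kale: go left to plum.
    At plum: go left to ash.
      At ash: no left child.
      At ash: go right to yew.
        At yew: no left child.
        At yew: go right to hop.
          At hop: go left to teak.
            teak is a leaf — visit teak.
          At hop: no right child.
          Visit hop.
        Visit yew.
      Visit ash.
    At plum: go right to iris.
      iris is a leaf — visit iris.
    Visit plum.
  At kale: no right child.
  Visit kale.
At lily: go right to moss.
  moss is a leaf — visit moss.
Visit lily.
Full post-order sequence: teak, hop, yew, ash, iris, plum, kale, moss, lily.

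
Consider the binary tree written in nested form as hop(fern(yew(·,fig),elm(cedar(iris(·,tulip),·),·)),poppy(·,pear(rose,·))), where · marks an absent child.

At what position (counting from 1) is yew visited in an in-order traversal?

1

In-order visits the left subtree, then the node, then the right subtree.
At hop: go left to fern.
  At fern: go left to yew.
    At yew: no left child.
    Visit yew.
    At yew: go right to fig.
      fig is a leaf — visit fig.
  Visit fern.
  At fern: go right to elm.
    At elm: go left to cedar.
      At cedar: go left to iris.
        At iris: no left child.
        Visit iris.
        At iris: go right to tulip.
          tulip is a leaf — visit tulip.
      Visit cedar.
      At cedar: no right child.
    Visit elm.
    At elm: no right child.
Visit hop.
At hop: go right to poppy.
  At poppy: no left child.
  Visit poppy.
  At poppy: go right to pear.
    At pear: go left to rose.
      rose is a leaf — visit rose.
    Visit pear.
    At pear: no right child.
Full in-order sequence: yew, fig, fern, iris, tulip, cedar, elm, hop, poppy, rose, pear.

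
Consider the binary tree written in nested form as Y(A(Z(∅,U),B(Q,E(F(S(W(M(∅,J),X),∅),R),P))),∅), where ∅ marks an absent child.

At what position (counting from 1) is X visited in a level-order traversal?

Level-order visits nodes level by level from the root, left to right within each level.
Level 0: Y
Level 1: A
Level 2: Z, B
Level 3: U, Q, E
Level 4: F, P
Level 5: S, R
Level 6: W
Level 7: M, X
Level 8: J
Full level-order sequence: Y, A, Z, B, U, Q, E, F, P, S, R, W, M, X, J.

14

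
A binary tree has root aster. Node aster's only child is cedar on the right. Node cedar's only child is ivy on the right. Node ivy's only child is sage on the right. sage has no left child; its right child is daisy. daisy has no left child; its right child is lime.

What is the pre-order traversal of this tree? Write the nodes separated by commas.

aster, cedar, ivy, sage, daisy, lime

Pre-order visits the node, then its left subtree, then its right subtree.
Visit aster.
At aster: no left child.
At aster: go right to cedar.
  Visit cedar.
  At cedar: no left child.
  At cedar: go right to ivy.
    Visit ivy.
    At ivy: no left child.
    At ivy: go right to sage.
      Visit sage.
      At sage: no left child.
      At sage: go right to daisy.
        Visit daisy.
        At daisy: no left child.
        At daisy: go right to lime.
          lime is a leaf — visit lime.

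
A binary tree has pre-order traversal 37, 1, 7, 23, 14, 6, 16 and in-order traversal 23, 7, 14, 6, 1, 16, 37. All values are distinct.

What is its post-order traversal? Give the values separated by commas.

The first element of pre-order is the root; it splits in-order into left and right subtrees.
Root 37: left subtree has 6 nodes {23, 7, 14, 6, 1, 16}, right has 0 { }.
  Root 1: left subtree has 4 nodes {23, 7, 14, 6}, right has 1 {16}.
    Root 7: left subtree has 1 node {23}, right has 2 {14, 6}.
      Root 14: left subtree has 0 nodes { }, right has 1 {6}.

23, 6, 14, 7, 16, 1, 37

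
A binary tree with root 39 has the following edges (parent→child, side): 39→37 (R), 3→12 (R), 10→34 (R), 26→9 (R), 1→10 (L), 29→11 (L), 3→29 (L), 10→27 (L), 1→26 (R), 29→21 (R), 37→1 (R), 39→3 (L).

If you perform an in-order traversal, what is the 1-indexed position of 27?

8

In-order visits the left subtree, then the node, then the right subtree.
At 39: go left to 3.
  At 3: go left to 29.
    At 29: go left to 11.
      11 is a leaf — visit 11.
    Visit 29.
    At 29: go right to 21.
      21 is a leaf — visit 21.
  Visit 3.
  At 3: go right to 12.
    12 is a leaf — visit 12.
Visit 39.
At 39: go right to 37.
  At 37: no left child.
  Visit 37.
  At 37: go right to 1.
    At 1: go left to 10.
      At 10: go left to 27.
        27 is a leaf — visit 27.
      Visit 10.
      At 10: go right to 34.
        34 is a leaf — visit 34.
    Visit 1.
    At 1: go right to 26.
      At 26: no left child.
      Visit 26.
      At 26: go right to 9.
        9 is a leaf — visit 9.
Full in-order sequence: 11, 29, 21, 3, 12, 39, 37, 27, 10, 34, 1, 26, 9.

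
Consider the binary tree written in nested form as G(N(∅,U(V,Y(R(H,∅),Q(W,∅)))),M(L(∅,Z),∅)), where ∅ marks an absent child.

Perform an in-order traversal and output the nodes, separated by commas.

In-order visits the left subtree, then the node, then the right subtree.
At G: go left to N.
  At N: no left child.
  Visit N.
  At N: go right to U.
    At U: go left to V.
      V is a leaf — visit V.
    Visit U.
    At U: go right to Y.
      At Y: go left to R.
        At R: go left to H.
          H is a leaf — visit H.
        Visit R.
        At R: no right child.
      Visit Y.
      At Y: go right to Q.
        At Q: go left to W.
          W is a leaf — visit W.
        Visit Q.
        At Q: no right child.
Visit G.
At G: go right to M.
  At M: go left to L.
    At L: no left child.
    Visit L.
    At L: go right to Z.
      Z is a leaf — visit Z.
  Visit M.
  At M: no right child.

N, V, U, H, R, Y, W, Q, G, L, Z, M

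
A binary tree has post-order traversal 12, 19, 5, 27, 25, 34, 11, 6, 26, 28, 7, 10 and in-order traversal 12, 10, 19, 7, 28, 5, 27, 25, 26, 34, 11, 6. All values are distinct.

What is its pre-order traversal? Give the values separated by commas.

10, 12, 7, 19, 28, 26, 25, 27, 5, 6, 11, 34

The last element of post-order is the root; it splits in-order into left and right subtrees.
Root 10: left subtree has 1 node {12}, right has 10 {19, 7, 28, 5, 27, 25, 26, 34, 11, 6}.
  Root 7: left subtree has 1 node {19}, right has 8 {28, 5, 27, 25, 26, 34, 11, 6}.
    Root 28: left subtree has 0 nodes { }, right has 7 {5, 27, 25, 26, 34, 11, 6}.
      Root 26: left subtree has 3 nodes {5, 27, 25}, right has 3 {34, 11, 6}.
        Root 25: left subtree has 2 nodes {5, 27}, right has 0 { }.
          Root 27: left subtree has 1 node {5}, right has 0 { }.
        Root 6: left subtree has 2 nodes {34, 11}, right has 0 { }.
          Root 11: left subtree has 1 node {34}, right has 0 { }.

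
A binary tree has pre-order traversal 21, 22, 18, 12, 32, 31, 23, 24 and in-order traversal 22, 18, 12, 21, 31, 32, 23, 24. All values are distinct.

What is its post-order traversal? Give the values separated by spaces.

The first element of pre-order is the root; it splits in-order into left and right subtrees.
Root 21: left subtree has 3 nodes {22, 18, 12}, right has 4 {31, 32, 23, 24}.
  Root 22: left subtree has 0 nodes { }, right has 2 {18, 12}.
    Root 18: left subtree has 0 nodes { }, right has 1 {12}.
  Root 32: left subtree has 1 node {31}, right has 2 {23, 24}.
    Root 23: left subtree has 0 nodes { }, right has 1 {24}.

12 18 22 31 24 23 32 21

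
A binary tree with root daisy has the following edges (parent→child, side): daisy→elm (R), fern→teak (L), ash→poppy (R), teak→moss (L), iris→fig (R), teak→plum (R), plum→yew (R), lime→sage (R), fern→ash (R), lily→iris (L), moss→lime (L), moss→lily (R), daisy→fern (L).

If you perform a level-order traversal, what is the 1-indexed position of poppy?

Level-order visits nodes level by level from the root, left to right within each level.
Level 0: daisy
Level 1: fern, elm
Level 2: teak, ash
Level 3: moss, plum, poppy
Level 4: lime, lily, yew
Level 5: sage, iris
Level 6: fig
Full level-order sequence: daisy, fern, elm, teak, ash, moss, plum, poppy, lime, lily, yew, sage, iris, fig.

8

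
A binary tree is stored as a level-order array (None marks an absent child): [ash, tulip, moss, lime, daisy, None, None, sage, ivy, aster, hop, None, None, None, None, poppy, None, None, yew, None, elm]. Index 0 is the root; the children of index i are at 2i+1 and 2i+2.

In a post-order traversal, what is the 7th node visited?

Post-order visits the left subtree, then the right subtree, then the node.
At ash: go left to tulip.
  At tulip: go left to lime.
    At lime: go left to sage.
      At sage: go left to poppy.
        poppy is a leaf — visit poppy.
      At sage: no right child.
      Visit sage.
    At lime: go right to ivy.
      At ivy: no left child.
      At ivy: go right to yew.
        yew is a leaf — visit yew.
      Visit ivy.
    Visit lime.
  At tulip: go right to daisy.
    At daisy: go left to aster.
      At aster: no left child.
      At aster: go right to elm.
        elm is a leaf — visit elm.
      Visit aster.
    At daisy: go right to hop.
      hop is a leaf — visit hop.
    Visit daisy.
  Visit tulip.
At ash: go right to moss.
  moss is a leaf — visit moss.
Visit ash.
Full post-order sequence: poppy, sage, yew, ivy, lime, elm, aster, hop, daisy, tulip, moss, ash.

aster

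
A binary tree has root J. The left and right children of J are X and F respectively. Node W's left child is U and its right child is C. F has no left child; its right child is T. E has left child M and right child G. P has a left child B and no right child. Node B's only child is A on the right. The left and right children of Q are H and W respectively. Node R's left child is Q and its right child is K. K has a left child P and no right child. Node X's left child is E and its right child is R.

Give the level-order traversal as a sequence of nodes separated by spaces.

J X F E R T M G Q K H W P U C B A

Level-order visits nodes level by level from the root, left to right within each level.
Level 0: J
Level 1: X, F
Level 2: E, R, T
Level 3: M, G, Q, K
Level 4: H, W, P
Level 5: U, C, B
Level 6: A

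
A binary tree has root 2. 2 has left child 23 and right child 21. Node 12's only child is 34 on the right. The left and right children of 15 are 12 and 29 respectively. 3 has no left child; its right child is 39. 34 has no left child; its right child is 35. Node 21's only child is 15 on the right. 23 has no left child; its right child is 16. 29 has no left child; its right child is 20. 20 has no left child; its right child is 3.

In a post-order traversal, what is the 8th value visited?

20

Post-order visits the left subtree, then the right subtree, then the node.
At 2: go left to 23.
  At 23: no left child.
  At 23: go right to 16.
    16 is a leaf — visit 16.
  Visit 23.
At 2: go right to 21.
  At 21: no left child.
  At 21: go right to 15.
    At 15: go left to 12.
      At 12: no left child.
      At 12: go right to 34.
        At 34: no left child.
        At 34: go right to 35.
          35 is a leaf — visit 35.
        Visit 34.
      Visit 12.
    At 15: go right to 29.
      At 29: no left child.
      At 29: go right to 20.
        At 20: no left child.
        At 20: go right to 3.
          At 3: no left child.
          At 3: go right to 39.
            39 is a leaf — visit 39.
          Visit 3.
        Visit 20.
      Visit 29.
    Visit 15.
  Visit 21.
Visit 2.
Full post-order sequence: 16, 23, 35, 34, 12, 39, 3, 20, 29, 15, 21, 2.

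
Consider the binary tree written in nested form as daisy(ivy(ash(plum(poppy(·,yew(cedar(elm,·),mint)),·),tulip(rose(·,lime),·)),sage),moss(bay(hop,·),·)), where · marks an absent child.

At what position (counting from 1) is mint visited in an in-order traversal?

5

In-order visits the left subtree, then the node, then the right subtree.
At daisy: go left to ivy.
  At ivy: go left to ash.
    At ash: go left to plum.
      At plum: go left to poppy.
        At poppy: no left child.
        Visit poppy.
        At poppy: go right to yew.
          At yew: go left to cedar.
            At cedar: go left to elm.
              elm is a leaf — visit elm.
            Visit cedar.
            At cedar: no right child.
          Visit yew.
          At yew: go right to mint.
            mint is a leaf — visit mint.
      Visit plum.
      At plum: no right child.
    Visit ash.
    At ash: go right to tulip.
      At tulip: go left to rose.
        At rose: no left child.
        Visit rose.
        At rose: go right to lime.
          lime is a leaf — visit lime.
      Visit tulip.
      At tulip: no right child.
  Visit ivy.
  At ivy: go right to sage.
    sage is a leaf — visit sage.
Visit daisy.
At daisy: go right to moss.
  At moss: go left to bay.
    At bay: go left to hop.
      hop is a leaf — visit hop.
    Visit bay.
    At bay: no right child.
  Visit moss.
  At moss: no right child.
Full in-order sequence: poppy, elm, cedar, yew, mint, plum, ash, rose, lime, tulip, ivy, sage, daisy, hop, bay, moss.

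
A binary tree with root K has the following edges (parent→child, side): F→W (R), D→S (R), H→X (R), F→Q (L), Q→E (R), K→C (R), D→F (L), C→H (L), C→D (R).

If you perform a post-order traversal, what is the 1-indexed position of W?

5

Post-order visits the left subtree, then the right subtree, then the node.
At K: no left child.
At K: go right to C.
  At C: go left to H.
    At H: no left child.
    At H: go right to X.
      X is a leaf — visit X.
    Visit H.
  At C: go right to D.
    At D: go left to F.
      At F: go left to Q.
        At Q: no left child.
        At Q: go right to E.
          E is a leaf — visit E.
        Visit Q.
      At F: go right to W.
        W is a leaf — visit W.
      Visit F.
    At D: go right to S.
      S is a leaf — visit S.
    Visit D.
  Visit C.
Visit K.
Full post-order sequence: X, H, E, Q, W, F, S, D, C, K.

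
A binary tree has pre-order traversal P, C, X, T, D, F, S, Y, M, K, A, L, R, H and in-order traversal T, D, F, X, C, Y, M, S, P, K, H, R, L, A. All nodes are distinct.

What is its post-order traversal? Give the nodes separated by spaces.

The first element of pre-order is the root; it splits in-order into left and right subtrees.
Root P: left subtree has 8 nodes {T, D, F, X, C, Y, M, S}, right has 5 {K, H, R, L, A}.
  Root C: left subtree has 4 nodes {T, D, F, X}, right has 3 {Y, M, S}.
    Root X: left subtree has 3 nodes {T, D, F}, right has 0 { }.
      Root T: left subtree has 0 nodes { }, right has 2 {D, F}.
        Root D: left subtree has 0 nodes { }, right has 1 {F}.
    Root S: left subtree has 2 nodes {Y, M}, right has 0 { }.
      Root Y: left subtree has 0 nodes { }, right has 1 {M}.
  Root K: left subtree has 0 nodes { }, right has 4 {H, R, L, A}.
    Root A: left subtree has 3 nodes {H, R, L}, right has 0 { }.
      Root L: left subtree has 2 nodes {H, R}, right has 0 { }.
        Root R: left subtree has 1 node {H}, right has 0 { }.

F D T X M Y S C H R L A K P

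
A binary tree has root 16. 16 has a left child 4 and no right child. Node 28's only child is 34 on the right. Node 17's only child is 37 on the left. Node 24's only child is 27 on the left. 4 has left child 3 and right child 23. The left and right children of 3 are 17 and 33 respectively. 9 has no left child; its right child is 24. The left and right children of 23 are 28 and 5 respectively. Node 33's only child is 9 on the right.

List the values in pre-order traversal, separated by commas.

16, 4, 3, 17, 37, 33, 9, 24, 27, 23, 28, 34, 5

Pre-order visits the node, then its left subtree, then its right subtree.
Visit 16.
At 16: go left to 4.
  Visit 4.
  At 4: go left to 3.
    Visit 3.
    At 3: go left to 17.
      Visit 17.
      At 17: go left to 37.
        37 is a leaf — visit 37.
      At 17: no right child.
    At 3: go right to 33.
      Visit 33.
      At 33: no left child.
      At 33: go right to 9.
        Visit 9.
        At 9: no left child.
        At 9: go right to 24.
          Visit 24.
          At 24: go left to 27.
            27 is a leaf — visit 27.
          At 24: no right child.
  At 4: go right to 23.
    Visit 23.
    At 23: go left to 28.
      Visit 28.
      At 28: no left child.
      At 28: go right to 34.
        34 is a leaf — visit 34.
    At 23: go right to 5.
      5 is a leaf — visit 5.
At 16: no right child.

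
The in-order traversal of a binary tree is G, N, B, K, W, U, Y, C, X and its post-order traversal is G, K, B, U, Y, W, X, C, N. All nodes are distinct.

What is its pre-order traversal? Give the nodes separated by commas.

The last element of post-order is the root; it splits in-order into left and right subtrees.
Root N: left subtree has 1 node {G}, right has 7 {B, K, W, U, Y, C, X}.
  Root C: left subtree has 5 nodes {B, K, W, U, Y}, right has 1 {X}.
    Root W: left subtree has 2 nodes {B, K}, right has 2 {U, Y}.
      Root B: left subtree has 0 nodes { }, right has 1 {K}.
      Root Y: left subtree has 1 node {U}, right has 0 { }.

N, G, C, W, B, K, Y, U, X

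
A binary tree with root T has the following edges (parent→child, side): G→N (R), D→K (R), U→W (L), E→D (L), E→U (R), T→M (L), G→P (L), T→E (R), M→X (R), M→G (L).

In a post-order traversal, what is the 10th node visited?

Post-order visits the left subtree, then the right subtree, then the node.
At T: go left to M.
  At M: go left to G.
    At G: go left to P.
      P is a leaf — visit P.
    At G: go right to N.
      N is a leaf — visit N.
    Visit G.
  At M: go right to X.
    X is a leaf — visit X.
  Visit M.
At T: go right to E.
  At E: go left to D.
    At D: no left child.
    At D: go right to K.
      K is a leaf — visit K.
    Visit D.
  At E: go right to U.
    At U: go left to W.
      W is a leaf — visit W.
    At U: no right child.
    Visit U.
  Visit E.
Visit T.
Full post-order sequence: P, N, G, X, M, K, D, W, U, E, T.

E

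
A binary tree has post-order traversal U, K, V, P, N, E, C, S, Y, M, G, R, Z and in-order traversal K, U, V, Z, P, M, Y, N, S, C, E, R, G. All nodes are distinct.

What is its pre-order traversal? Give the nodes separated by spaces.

Z V K U R M P Y S N C E G

The last element of post-order is the root; it splits in-order into left and right subtrees.
Root Z: left subtree has 3 nodes {K, U, V}, right has 9 {P, M, Y, N, S, C, E, R, G}.
  Root V: left subtree has 2 nodes {K, U}, right has 0 { }.
    Root K: left subtree has 0 nodes { }, right has 1 {U}.
  Root R: left subtree has 7 nodes {P, M, Y, N, S, C, E}, right has 1 {G}.
    Root M: left subtree has 1 node {P}, right has 5 {Y, N, S, C, E}.
      Root Y: left subtree has 0 nodes { }, right has 4 {N, S, C, E}.
        Root S: left subtree has 1 node {N}, right has 2 {C, E}.
          Root C: left subtree has 0 nodes { }, right has 1 {E}.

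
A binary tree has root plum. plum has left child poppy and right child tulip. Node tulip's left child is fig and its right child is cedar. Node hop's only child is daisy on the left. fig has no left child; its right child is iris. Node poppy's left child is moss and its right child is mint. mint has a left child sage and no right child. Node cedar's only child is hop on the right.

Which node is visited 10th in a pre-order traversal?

hop

Pre-order visits the node, then its left subtree, then its right subtree.
Visit plum.
At plum: go left to poppy.
  Visit poppy.
  At poppy: go left to moss.
    moss is a leaf — visit moss.
  At poppy: go right to mint.
    Visit mint.
    At mint: go left to sage.
      sage is a leaf — visit sage.
    At mint: no right child.
At plum: go right to tulip.
  Visit tulip.
  At tulip: go left to fig.
    Visit fig.
    At fig: no left child.
    At fig: go right to iris.
      iris is a leaf — visit iris.
  At tulip: go right to cedar.
    Visit cedar.
    At cedar: no left child.
    At cedar: go right to hop.
      Visit hop.
      At hop: go left to daisy.
        daisy is a leaf — visit daisy.
      At hop: no right child.
Full pre-order sequence: plum, poppy, moss, mint, sage, tulip, fig, iris, cedar, hop, daisy.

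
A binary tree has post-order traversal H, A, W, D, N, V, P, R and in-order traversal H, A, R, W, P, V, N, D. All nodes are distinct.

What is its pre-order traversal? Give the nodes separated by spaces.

R A H P W V N D

The last element of post-order is the root; it splits in-order into left and right subtrees.
Root R: left subtree has 2 nodes {H, A}, right has 5 {W, P, V, N, D}.
  Root A: left subtree has 1 node {H}, right has 0 { }.
  Root P: left subtree has 1 node {W}, right has 3 {V, N, D}.
    Root V: left subtree has 0 nodes { }, right has 2 {N, D}.
      Root N: left subtree has 0 nodes { }, right has 1 {D}.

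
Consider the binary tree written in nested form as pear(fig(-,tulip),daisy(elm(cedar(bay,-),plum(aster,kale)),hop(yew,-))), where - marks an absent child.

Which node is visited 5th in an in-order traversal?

cedar

In-order visits the left subtree, then the node, then the right subtree.
At pear: go left to fig.
  At fig: no left child.
  Visit fig.
  At fig: go right to tulip.
    tulip is a leaf — visit tulip.
Visit pear.
At pear: go right to daisy.
  At daisy: go left to elm.
    At elm: go left to cedar.
      At cedar: go left to bay.
        bay is a leaf — visit bay.
      Visit cedar.
      At cedar: no right child.
    Visit elm.
    At elm: go right to plum.
      At plum: go left to aster.
        aster is a leaf — visit aster.
      Visit plum.
      At plum: go right to kale.
        kale is a leaf — visit kale.
  Visit daisy.
  At daisy: go right to hop.
    At hop: go left to yew.
      yew is a leaf — visit yew.
    Visit hop.
    At hop: no right child.
Full in-order sequence: fig, tulip, pear, bay, cedar, elm, aster, plum, kale, daisy, yew, hop.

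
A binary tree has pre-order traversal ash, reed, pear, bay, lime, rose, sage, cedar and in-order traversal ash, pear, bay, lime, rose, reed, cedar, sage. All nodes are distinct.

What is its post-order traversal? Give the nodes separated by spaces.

The first element of pre-order is the root; it splits in-order into left and right subtrees.
Root ash: left subtree has 0 nodes { }, right has 7 {pear, bay, lime, rose, reed, cedar, sage}.
  Root reed: left subtree has 4 nodes {pear, bay, lime, rose}, right has 2 {cedar, sage}.
    Root pear: left subtree has 0 nodes { }, right has 3 {bay, lime, rose}.
      Root bay: left subtree has 0 nodes { }, right has 2 {lime, rose}.
        Root lime: left subtree has 0 nodes { }, right has 1 {rose}.
    Root sage: left subtree has 1 node {cedar}, right has 0 { }.

rose lime bay pear cedar sage reed ash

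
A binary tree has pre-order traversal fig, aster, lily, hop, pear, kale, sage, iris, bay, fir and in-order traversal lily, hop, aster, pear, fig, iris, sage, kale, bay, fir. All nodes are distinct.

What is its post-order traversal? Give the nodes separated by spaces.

hop lily pear aster iris sage fir bay kale fig

The first element of pre-order is the root; it splits in-order into left and right subtrees.
Root fig: left subtree has 4 nodes {lily, hop, aster, pear}, right has 5 {iris, sage, kale, bay, fir}.
  Root aster: left subtree has 2 nodes {lily, hop}, right has 1 {pear}.
    Root lily: left subtree has 0 nodes { }, right has 1 {hop}.
  Root kale: left subtree has 2 nodes {iris, sage}, right has 2 {bay, fir}.
    Root sage: left subtree has 1 node {iris}, right has 0 { }.
    Root bay: left subtree has 0 nodes { }, right has 1 {fir}.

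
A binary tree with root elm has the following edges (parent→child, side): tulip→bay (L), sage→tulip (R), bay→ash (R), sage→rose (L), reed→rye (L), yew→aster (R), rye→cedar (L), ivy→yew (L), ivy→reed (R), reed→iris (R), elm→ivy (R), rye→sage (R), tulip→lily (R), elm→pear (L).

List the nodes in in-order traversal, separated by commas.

In-order visits the left subtree, then the node, then the right subtree.
At elm: go left to pear.
  pear is a leaf — visit pear.
Visit elm.
At elm: go right to ivy.
  At ivy: go left to yew.
    At yew: no left child.
    Visit yew.
    At yew: go right to aster.
      aster is a leaf — visit aster.
  Visit ivy.
  At ivy: go right to reed.
    At reed: go left to rye.
      At rye: go left to cedar.
        cedar is a leaf — visit cedar.
      Visit rye.
      At rye: go right to sage.
        At sage: go left to rose.
          rose is a leaf — visit rose.
        Visit sage.
        At sage: go right to tulip.
          At tulip: go left to bay.
            At bay: no left child.
            Visit bay.
            At bay: go right to ash.
              ash is a leaf — visit ash.
          Visit tulip.
          At tulip: go right to lily.
            lily is a leaf — visit lily.
    Visit reed.
    At reed: go right to iris.
      iris is a leaf — visit iris.

pear, elm, yew, aster, ivy, cedar, rye, rose, sage, bay, ash, tulip, lily, reed, iris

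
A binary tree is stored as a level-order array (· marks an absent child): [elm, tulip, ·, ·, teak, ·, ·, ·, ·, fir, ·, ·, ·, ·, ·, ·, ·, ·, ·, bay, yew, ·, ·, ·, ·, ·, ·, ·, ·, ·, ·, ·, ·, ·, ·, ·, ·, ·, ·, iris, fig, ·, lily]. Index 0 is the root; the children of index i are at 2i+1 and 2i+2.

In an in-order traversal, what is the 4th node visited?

fig

In-order visits the left subtree, then the node, then the right subtree.
At elm: go left to tulip.
  At tulip: no left child.
  Visit tulip.
  At tulip: go right to teak.
    At teak: go left to fir.
      At fir: go left to bay.
        At bay: go left to iris.
          iris is a leaf — visit iris.
        Visit bay.
        At bay: go right to fig.
          fig is a leaf — visit fig.
      Visit fir.
      At fir: go right to yew.
        At yew: no left child.
        Visit yew.
        At yew: go right to lily.
          lily is a leaf — visit lily.
    Visit teak.
    At teak: no right child.
Visit elm.
At elm: no right child.
Full in-order sequence: tulip, iris, bay, fig, fir, yew, lily, teak, elm.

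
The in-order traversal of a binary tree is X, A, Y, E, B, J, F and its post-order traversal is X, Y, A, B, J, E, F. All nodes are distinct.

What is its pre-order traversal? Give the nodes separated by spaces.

F E A X Y J B

The last element of post-order is the root; it splits in-order into left and right subtrees.
Root F: left subtree has 6 nodes {X, A, Y, E, B, J}, right has 0 { }.
  Root E: left subtree has 3 nodes {X, A, Y}, right has 2 {B, J}.
    Root A: left subtree has 1 node {X}, right has 1 {Y}.
    Root J: left subtree has 1 node {B}, right has 0 { }.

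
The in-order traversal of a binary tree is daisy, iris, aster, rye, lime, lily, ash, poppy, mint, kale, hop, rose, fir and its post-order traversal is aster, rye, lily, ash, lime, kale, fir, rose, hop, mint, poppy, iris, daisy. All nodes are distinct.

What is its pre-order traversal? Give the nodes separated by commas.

The last element of post-order is the root; it splits in-order into left and right subtrees.
Root daisy: left subtree has 0 nodes { }, right has 12 {iris, aster, rye, lime, lily, ash, poppy, mint, kale, hop, rose, fir}.
  Root iris: left subtree has 0 nodes { }, right has 11 {aster, rye, lime, lily, ash, poppy, mint, kale, hop, rose, fir}.
    Root poppy: left subtree has 5 nodes {aster, rye, lime, lily, ash}, right has 5 {mint, kale, hop, rose, fir}.
      Root lime: left subtree has 2 nodes {aster, rye}, right has 2 {lily, ash}.
        Root rye: left subtree has 1 node {aster}, right has 0 { }.
        Root ash: left subtree has 1 node {lily}, right has 0 { }.
      Root mint: left subtree has 0 nodes { }, right has 4 {kale, hop, rose, fir}.
        Root hop: left subtree has 1 node {kale}, right has 2 {rose, fir}.
          Root rose: left subtree has 0 nodes { }, right has 1 {fir}.

daisy, iris, poppy, lime, rye, aster, ash, lily, mint, hop, kale, rose, fir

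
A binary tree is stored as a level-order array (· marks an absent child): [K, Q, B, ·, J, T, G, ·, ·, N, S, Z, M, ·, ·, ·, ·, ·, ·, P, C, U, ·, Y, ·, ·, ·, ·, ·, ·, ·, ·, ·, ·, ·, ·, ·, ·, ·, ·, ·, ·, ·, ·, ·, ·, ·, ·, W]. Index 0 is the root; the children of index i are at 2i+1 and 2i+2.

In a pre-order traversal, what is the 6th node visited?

C

Pre-order visits the node, then its left subtree, then its right subtree.
Visit K.
At K: go left to Q.
  Visit Q.
  At Q: no left child.
  At Q: go right to J.
    Visit J.
    At J: go left to N.
      Visit N.
      At N: go left to P.
        P is a leaf — visit P.
      At N: go right to C.
        C is a leaf — visit C.
    At J: go right to S.
      Visit S.
      At S: go left to U.
        U is a leaf — visit U.
      At S: no right child.
At K: go right to B.
  Visit B.
  At B: go left to T.
    Visit T.
    At T: go left to Z.
      Visit Z.
      At Z: go left to Y.
        Visit Y.
        At Y: no left child.
        At Y: go right to W.
          W is a leaf — visit W.
      At Z: no right child.
    At T: go right to M.
      M is a leaf — visit M.
  At B: go right to G.
    G is a leaf — visit G.
Full pre-order sequence: K, Q, J, N, P, C, S, U, B, T, Z, Y, W, M, G.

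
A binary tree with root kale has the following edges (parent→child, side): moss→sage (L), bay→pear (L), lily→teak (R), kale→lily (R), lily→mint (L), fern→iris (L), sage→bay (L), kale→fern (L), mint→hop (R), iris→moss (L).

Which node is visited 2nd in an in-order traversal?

In-order visits the left subtree, then the node, then the right subtree.
At kale: go left to fern.
  At fern: go left to iris.
    At iris: go left to moss.
      At moss: go left to sage.
        At sage: go left to bay.
          At bay: go left to pear.
            pear is a leaf — visit pear.
          Visit bay.
          At bay: no right child.
        Visit sage.
        At sage: no right child.
      Visit moss.
      At moss: no right child.
    Visit iris.
    At iris: no right child.
  Visit fern.
  At fern: no right child.
Visit kale.
At kale: go right to lily.
  At lily: go left to mint.
    At mint: no left child.
    Visit mint.
    At mint: go right to hop.
      hop is a leaf — visit hop.
  Visit lily.
  At lily: go right to teak.
    teak is a leaf — visit teak.
Full in-order sequence: pear, bay, sage, moss, iris, fern, kale, mint, hop, lily, teak.

bay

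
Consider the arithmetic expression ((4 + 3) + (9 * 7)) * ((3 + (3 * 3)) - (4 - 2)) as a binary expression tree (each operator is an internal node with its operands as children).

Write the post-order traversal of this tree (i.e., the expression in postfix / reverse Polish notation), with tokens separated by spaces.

4 3 + 9 7 * + 3 3 3 * + 4 2 - - *

Post-order on an expression tree gives postfix notation: for each operator, emit left operand, right operand, then the operator.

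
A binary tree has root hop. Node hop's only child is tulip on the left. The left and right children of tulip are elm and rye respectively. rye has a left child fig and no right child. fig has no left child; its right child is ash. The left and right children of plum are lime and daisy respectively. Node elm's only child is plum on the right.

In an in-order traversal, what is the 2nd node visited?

lime

In-order visits the left subtree, then the node, then the right subtree.
At hop: go left to tulip.
  At tulip: go left to elm.
    At elm: no left child.
    Visit elm.
    At elm: go right to plum.
      At plum: go left to lime.
        lime is a leaf — visit lime.
      Visit plum.
      At plum: go right to daisy.
        daisy is a leaf — visit daisy.
  Visit tulip.
  At tulip: go right to rye.
    At rye: go left to fig.
      At fig: no left child.
      Visit fig.
      At fig: go right to ash.
        ash is a leaf — visit ash.
    Visit rye.
    At rye: no right child.
Visit hop.
At hop: no right child.
Full in-order sequence: elm, lime, plum, daisy, tulip, fig, ash, rye, hop.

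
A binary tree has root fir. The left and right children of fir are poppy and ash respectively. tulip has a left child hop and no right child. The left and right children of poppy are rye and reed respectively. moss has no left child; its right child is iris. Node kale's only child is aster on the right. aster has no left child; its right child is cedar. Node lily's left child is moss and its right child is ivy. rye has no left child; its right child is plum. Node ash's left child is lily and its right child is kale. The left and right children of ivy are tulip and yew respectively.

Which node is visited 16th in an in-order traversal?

cedar

In-order visits the left subtree, then the node, then the right subtree.
At fir: go left to poppy.
  At poppy: go left to rye.
    At rye: no left child.
    Visit rye.
    At rye: go right to plum.
      plum is a leaf — visit plum.
  Visit poppy.
  At poppy: go right to reed.
    reed is a leaf — visit reed.
Visit fir.
At fir: go right to ash.
  At ash: go left to lily.
    At lily: go left to moss.
      At moss: no left child.
      Visit moss.
      At moss: go right to iris.
        iris is a leaf — visit iris.
    Visit lily.
    At lily: go right to ivy.
      At ivy: go left to tulip.
        At tulip: go left to hop.
          hop is a leaf — visit hop.
        Visit tulip.
        At tulip: no right child.
      Visit ivy.
      At ivy: go right to yew.
        yew is a leaf — visit yew.
  Visit ash.
  At ash: go right to kale.
    At kale: no left child.
    Visit kale.
    At kale: go right to aster.
      At aster: no left child.
      Visit aster.
      At aster: go right to cedar.
        cedar is a leaf — visit cedar.
Full in-order sequence: rye, plum, poppy, reed, fir, moss, iris, lily, hop, tulip, ivy, yew, ash, kale, aster, cedar.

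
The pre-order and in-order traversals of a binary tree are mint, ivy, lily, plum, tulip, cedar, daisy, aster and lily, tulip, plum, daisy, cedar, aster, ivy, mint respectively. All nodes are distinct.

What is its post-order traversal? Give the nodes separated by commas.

tulip, daisy, aster, cedar, plum, lily, ivy, mint

The first element of pre-order is the root; it splits in-order into left and right subtrees.
Root mint: left subtree has 7 nodes {lily, tulip, plum, daisy, cedar, aster, ivy}, right has 0 { }.
  Root ivy: left subtree has 6 nodes {lily, tulip, plum, daisy, cedar, aster}, right has 0 { }.
    Root lily: left subtree has 0 nodes { }, right has 5 {tulip, plum, daisy, cedar, aster}.
      Root plum: left subtree has 1 node {tulip}, right has 3 {daisy, cedar, aster}.
        Root cedar: left subtree has 1 node {daisy}, right has 1 {aster}.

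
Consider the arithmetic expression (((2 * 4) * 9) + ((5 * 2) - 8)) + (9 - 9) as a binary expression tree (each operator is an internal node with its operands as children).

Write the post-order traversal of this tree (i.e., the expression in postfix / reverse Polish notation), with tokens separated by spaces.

2 4 * 9 * 5 2 * 8 - + 9 9 - +

Post-order on an expression tree gives postfix notation: for each operator, emit left operand, right operand, then the operator.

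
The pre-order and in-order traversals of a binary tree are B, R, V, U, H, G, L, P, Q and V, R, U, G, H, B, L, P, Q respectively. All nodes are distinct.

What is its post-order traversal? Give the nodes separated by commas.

The first element of pre-order is the root; it splits in-order into left and right subtrees.
Root B: left subtree has 5 nodes {V, R, U, G, H}, right has 3 {L, P, Q}.
  Root R: left subtree has 1 node {V}, right has 3 {U, G, H}.
    Root U: left subtree has 0 nodes { }, right has 2 {G, H}.
      Root H: left subtree has 1 node {G}, right has 0 { }.
  Root L: left subtree has 0 nodes { }, right has 2 {P, Q}.
    Root P: left subtree has 0 nodes { }, right has 1 {Q}.

V, G, H, U, R, Q, P, L, B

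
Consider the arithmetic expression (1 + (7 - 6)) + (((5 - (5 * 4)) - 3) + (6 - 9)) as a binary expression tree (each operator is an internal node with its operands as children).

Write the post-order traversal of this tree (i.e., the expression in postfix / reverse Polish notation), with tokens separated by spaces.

1 7 6 - + 5 5 4 * - 3 - 6 9 - + +

Post-order on an expression tree gives postfix notation: for each operator, emit left operand, right operand, then the operator.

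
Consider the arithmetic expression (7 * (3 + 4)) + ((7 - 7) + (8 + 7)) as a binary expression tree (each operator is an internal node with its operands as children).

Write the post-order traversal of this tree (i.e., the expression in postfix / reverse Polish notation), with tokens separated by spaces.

7 3 4 + * 7 7 - 8 7 + + +

Post-order on an expression tree gives postfix notation: for each operator, emit left operand, right operand, then the operator.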